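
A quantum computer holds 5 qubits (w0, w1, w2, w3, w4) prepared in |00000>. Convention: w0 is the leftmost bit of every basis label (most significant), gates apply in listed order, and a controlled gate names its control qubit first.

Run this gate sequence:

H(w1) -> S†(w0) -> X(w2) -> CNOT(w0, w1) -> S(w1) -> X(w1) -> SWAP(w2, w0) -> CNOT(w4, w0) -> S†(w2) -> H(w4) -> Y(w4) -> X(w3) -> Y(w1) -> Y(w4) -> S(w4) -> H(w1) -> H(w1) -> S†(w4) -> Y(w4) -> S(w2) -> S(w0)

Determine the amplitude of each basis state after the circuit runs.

After the circuit, the state carries amplitude -I/2 on |10010>, I/2 on |10011>, -1/2 on |11010>, 1/2 on |11011>, and 0 on every other basis state. Key observation: the block from step 14 through step 19 cancels to the identity and can be dropped.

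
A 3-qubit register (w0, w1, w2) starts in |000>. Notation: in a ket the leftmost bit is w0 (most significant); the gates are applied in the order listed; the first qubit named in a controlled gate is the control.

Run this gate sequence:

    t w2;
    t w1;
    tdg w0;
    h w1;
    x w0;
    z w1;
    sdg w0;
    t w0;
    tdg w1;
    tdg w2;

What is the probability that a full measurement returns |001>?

The probability of measuring |001> is 0.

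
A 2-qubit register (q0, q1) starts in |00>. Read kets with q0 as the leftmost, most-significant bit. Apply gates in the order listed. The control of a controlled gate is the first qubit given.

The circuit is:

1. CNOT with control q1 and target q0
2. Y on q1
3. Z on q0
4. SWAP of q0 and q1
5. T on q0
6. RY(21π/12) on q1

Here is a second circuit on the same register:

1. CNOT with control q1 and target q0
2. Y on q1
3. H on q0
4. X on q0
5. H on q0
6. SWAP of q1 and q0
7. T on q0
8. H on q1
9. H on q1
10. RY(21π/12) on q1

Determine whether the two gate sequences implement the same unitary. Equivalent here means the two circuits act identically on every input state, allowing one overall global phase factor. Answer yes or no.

Yes, they are equivalent — the unitaries differ by at most a global phase.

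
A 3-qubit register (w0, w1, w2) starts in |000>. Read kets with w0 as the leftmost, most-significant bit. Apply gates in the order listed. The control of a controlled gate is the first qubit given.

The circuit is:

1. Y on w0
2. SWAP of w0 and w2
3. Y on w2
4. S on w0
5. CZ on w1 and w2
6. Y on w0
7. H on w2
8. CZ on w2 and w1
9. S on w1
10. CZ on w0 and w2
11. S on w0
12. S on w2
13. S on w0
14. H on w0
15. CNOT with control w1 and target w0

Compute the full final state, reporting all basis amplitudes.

The final amplitudes are -I/2 on |000>, -1/2 on |001>, 0 on |010>, 0 on |011>, I/2 on |100>, 1/2 on |101>, 0 on |110>, 0 on |111>.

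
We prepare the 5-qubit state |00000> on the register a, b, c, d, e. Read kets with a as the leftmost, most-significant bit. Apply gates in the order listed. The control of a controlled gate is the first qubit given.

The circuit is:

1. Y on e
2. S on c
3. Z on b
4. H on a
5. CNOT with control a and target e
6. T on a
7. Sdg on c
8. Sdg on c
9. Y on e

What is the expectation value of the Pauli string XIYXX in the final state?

In the final state, XIYXX has expectation 0.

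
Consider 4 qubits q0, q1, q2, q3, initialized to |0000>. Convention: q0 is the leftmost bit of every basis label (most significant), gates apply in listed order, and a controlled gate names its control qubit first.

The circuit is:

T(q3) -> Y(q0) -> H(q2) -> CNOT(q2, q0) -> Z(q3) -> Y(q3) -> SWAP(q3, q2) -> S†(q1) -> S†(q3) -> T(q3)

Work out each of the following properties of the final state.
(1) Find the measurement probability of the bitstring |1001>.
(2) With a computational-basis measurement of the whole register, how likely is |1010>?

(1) A full measurement returns |1001> with probability 0.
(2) Outcome |1010> occurs with probability 1/2.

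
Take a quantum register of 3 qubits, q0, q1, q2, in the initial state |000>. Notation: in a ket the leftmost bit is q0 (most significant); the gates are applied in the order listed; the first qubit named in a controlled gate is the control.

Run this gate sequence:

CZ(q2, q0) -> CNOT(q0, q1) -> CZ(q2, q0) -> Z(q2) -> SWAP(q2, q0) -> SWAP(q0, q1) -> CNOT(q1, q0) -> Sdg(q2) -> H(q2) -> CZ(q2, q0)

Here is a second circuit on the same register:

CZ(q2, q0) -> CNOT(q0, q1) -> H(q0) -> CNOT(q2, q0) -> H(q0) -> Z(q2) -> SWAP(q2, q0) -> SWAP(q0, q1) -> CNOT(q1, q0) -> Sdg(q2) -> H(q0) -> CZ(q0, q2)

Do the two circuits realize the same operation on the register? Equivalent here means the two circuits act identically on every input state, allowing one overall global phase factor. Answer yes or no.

No: there is an input state on which the two circuits produce genuinely different outputs (not merely differing by a phase).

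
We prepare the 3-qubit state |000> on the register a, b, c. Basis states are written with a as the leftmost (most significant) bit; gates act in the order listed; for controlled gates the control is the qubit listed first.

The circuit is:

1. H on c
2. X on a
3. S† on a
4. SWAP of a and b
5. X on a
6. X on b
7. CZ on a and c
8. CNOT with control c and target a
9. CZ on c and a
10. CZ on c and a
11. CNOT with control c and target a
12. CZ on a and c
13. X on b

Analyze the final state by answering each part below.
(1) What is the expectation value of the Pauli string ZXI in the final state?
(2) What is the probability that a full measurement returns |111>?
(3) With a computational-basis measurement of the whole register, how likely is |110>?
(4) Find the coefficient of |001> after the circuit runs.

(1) The observable ZXI averages to 0. Key observation: the block from step 6 through step 13 cancels to the identity and can be dropped.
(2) A full measurement returns |111> with probability 1/2.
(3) A full measurement returns |110> with probability 1/2.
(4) The amplitude on |001> is 0.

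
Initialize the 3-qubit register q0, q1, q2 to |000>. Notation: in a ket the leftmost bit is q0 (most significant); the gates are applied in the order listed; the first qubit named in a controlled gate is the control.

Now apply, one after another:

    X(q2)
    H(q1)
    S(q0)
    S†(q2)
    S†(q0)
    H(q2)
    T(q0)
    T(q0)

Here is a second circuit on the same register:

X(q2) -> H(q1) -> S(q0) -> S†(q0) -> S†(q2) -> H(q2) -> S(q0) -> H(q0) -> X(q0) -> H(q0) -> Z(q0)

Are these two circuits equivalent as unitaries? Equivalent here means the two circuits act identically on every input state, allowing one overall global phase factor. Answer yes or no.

Yes: on every input state the two circuits agree up to one overall phase factor.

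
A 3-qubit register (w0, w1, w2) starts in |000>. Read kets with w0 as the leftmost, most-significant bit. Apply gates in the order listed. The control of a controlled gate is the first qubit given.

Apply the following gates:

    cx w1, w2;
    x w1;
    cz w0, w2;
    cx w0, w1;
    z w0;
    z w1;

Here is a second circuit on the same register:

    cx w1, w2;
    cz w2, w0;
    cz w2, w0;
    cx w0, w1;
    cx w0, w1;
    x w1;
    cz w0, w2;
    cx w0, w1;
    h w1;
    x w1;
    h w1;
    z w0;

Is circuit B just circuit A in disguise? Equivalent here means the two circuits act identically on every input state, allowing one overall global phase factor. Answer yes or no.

Yes: on every input state the two circuits agree up to one overall phase factor.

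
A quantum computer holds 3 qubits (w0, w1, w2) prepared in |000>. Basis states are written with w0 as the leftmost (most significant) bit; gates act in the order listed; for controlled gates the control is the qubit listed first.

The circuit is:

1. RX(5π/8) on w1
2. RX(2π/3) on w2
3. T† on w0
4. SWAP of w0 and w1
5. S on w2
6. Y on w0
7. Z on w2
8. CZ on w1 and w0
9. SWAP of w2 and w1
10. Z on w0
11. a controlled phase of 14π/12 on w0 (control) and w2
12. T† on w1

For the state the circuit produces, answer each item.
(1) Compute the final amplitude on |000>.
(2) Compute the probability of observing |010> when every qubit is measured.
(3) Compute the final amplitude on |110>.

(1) The amplitude on |000> is -sin(5*pi/16)/2.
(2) The probability of measuring |010> is 3*sqrt(2 - sqrt(2))/16 + 3/8.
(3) The amplitude on |110> is sqrt(3)*exp(I*pi/4)*cos(5*pi/16)/2.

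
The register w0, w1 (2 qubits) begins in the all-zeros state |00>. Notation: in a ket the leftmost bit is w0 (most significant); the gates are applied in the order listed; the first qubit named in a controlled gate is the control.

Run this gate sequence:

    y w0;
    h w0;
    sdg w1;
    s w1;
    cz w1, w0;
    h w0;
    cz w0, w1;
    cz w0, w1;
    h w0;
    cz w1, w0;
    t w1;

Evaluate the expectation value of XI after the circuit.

The expectation value of XI is -1. Key observation: gates 5-10 undo each other exactly, leaving only the rest of the circuit to track.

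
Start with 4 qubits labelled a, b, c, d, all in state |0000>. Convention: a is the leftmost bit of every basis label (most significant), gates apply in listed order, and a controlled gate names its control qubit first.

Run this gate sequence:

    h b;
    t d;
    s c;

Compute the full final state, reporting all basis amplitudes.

After the circuit, the state carries amplitude sqrt(2)/2 on |0000>, sqrt(2)/2 on |0100>, and 0 on every other basis state.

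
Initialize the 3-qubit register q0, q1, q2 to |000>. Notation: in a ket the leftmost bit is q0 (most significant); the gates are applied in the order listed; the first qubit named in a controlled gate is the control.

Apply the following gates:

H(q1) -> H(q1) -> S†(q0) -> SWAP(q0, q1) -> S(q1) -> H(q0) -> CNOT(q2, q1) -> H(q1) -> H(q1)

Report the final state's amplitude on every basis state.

After the circuit, the state carries amplitude sqrt(2)/2 on |000>, sqrt(2)/2 on |100>, and 0 on every other basis state.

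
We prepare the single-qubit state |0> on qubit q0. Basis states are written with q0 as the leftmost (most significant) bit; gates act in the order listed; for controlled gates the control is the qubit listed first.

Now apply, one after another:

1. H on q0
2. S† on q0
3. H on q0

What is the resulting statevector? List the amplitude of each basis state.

After the circuit, the state carries amplitude 1/2 - I/2 on |0>, 1/2 + I/2 on |1>.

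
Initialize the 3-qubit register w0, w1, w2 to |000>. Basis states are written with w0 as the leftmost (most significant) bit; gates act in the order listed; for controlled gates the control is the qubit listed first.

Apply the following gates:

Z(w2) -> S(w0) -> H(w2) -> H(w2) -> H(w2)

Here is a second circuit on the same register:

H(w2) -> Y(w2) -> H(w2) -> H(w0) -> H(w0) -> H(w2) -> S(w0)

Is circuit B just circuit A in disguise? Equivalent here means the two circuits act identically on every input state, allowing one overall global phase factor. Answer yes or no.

No, they are not equivalent — no single phase factor reconciles the two unitaries.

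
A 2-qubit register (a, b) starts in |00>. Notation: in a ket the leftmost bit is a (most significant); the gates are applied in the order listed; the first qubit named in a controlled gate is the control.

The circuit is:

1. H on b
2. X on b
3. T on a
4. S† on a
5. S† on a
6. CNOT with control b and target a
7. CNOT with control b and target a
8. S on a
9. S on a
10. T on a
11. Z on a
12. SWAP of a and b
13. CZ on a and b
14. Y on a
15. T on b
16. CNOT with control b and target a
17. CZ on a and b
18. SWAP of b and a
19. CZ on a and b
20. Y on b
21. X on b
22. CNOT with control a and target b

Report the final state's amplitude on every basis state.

The final amplitudes are sqrt(2)/2 on |00>, sqrt(2)/2 on |01>, 0 on |10>, 0 on |11>. Key observation: steps 5-8 multiply out to the identity, so the circuit reduces to the remaining gates.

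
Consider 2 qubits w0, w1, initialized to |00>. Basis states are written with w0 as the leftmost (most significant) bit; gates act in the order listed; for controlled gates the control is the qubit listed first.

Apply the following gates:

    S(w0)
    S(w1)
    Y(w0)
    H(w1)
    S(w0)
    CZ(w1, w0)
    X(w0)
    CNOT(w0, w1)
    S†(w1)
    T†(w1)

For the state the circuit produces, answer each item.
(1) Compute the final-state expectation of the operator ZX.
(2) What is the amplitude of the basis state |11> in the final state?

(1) In the final state, ZX has expectation sqrt(2)/2.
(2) |11> carries amplitude 0 in the final state.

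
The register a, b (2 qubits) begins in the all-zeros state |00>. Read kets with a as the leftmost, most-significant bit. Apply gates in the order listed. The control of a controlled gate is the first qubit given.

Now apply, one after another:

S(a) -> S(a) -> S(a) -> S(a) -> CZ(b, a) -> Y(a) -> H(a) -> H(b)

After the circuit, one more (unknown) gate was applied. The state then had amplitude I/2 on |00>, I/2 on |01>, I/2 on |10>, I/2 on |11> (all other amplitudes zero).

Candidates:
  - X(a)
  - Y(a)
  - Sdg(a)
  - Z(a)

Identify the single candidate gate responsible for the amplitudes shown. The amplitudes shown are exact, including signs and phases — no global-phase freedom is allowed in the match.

It was Z(a) that produced the state shown.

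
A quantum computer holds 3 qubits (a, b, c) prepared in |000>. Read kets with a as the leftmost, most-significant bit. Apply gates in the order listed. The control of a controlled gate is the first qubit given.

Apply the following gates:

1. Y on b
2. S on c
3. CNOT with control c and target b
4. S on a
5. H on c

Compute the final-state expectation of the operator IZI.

In the final state, IZI has expectation -1.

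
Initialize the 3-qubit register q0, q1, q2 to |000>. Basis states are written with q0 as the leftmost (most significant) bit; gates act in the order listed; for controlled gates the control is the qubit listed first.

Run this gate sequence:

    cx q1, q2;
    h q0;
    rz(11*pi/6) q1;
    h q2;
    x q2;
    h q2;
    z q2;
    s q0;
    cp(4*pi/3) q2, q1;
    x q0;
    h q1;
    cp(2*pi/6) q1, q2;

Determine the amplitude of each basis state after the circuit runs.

The resulting statevector has amplitude -exp(7*I*pi/12)/2 on |000>, 0 on |001>, -exp(7*I*pi/12)/2 on |010>, 0 on |011>, -exp(I*pi/12)/2 on |100>, 0 on |101>, -exp(I*pi/12)/2 on |110>, 0 on |111>. Key observation: steps 4-7 multiply out to the identity, so the circuit reduces to the remaining gates.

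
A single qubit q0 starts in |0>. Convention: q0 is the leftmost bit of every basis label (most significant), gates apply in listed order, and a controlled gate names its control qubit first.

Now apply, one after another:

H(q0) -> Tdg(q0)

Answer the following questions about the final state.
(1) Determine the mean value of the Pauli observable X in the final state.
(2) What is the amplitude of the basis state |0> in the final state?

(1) The observable X averages to sqrt(2)/2.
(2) |0> carries amplitude sqrt(2)/2 in the final state.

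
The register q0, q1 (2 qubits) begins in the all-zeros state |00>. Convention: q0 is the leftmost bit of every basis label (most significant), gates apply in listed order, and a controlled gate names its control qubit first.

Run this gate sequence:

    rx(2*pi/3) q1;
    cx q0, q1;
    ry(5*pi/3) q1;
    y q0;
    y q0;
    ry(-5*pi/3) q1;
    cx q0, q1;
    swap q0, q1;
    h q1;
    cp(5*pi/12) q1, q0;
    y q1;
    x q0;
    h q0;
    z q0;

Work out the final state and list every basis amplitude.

The resulting statevector has amplitude -sqrt(3)*exp(5*I*pi/12)/4 - I/4 on |00>, sqrt(3)/4 + I/4 on |01>, -I/4 + sqrt(3)*exp(5*I*pi/12)/4 on |10>, -sqrt(3)/4 + I/4 on |11>.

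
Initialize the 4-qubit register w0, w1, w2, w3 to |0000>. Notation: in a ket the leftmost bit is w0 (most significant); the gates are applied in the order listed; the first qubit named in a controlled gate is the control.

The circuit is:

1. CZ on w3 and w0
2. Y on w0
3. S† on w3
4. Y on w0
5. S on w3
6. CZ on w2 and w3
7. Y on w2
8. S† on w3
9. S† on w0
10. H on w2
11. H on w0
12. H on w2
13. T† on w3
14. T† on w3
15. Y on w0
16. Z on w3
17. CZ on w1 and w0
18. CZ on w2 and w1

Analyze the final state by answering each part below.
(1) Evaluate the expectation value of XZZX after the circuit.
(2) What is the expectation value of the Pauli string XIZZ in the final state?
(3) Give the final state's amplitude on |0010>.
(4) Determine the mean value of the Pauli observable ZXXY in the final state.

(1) The expectation value of XZZX is 0.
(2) The expectation value of XIZZ is 1.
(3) The final state's coefficient on |0010> equals sqrt(2)/2.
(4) In the final state, ZXXY has expectation 0.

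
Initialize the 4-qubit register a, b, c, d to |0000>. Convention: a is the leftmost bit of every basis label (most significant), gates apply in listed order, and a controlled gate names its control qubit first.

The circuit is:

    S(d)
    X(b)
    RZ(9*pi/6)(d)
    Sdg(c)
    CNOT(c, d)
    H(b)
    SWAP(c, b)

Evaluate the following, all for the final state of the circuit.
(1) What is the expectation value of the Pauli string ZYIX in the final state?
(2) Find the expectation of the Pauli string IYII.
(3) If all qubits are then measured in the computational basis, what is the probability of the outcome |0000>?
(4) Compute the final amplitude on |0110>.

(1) The expectation value of ZYIX is 0.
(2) In the final state, IYII has expectation 0.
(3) Outcome |0000> occurs with probability 1/2.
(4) |0110> carries amplitude 0 in the final state.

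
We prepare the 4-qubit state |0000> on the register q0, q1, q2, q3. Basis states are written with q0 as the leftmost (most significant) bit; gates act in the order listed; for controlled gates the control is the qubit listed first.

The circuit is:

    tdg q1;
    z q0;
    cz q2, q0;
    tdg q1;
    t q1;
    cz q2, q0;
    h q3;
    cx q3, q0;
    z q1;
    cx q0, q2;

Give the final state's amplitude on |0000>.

The final state's coefficient on |0000> equals sqrt(2)/2. Key observation: gates 3-6 undo each other exactly, leaving only the rest of the circuit to track.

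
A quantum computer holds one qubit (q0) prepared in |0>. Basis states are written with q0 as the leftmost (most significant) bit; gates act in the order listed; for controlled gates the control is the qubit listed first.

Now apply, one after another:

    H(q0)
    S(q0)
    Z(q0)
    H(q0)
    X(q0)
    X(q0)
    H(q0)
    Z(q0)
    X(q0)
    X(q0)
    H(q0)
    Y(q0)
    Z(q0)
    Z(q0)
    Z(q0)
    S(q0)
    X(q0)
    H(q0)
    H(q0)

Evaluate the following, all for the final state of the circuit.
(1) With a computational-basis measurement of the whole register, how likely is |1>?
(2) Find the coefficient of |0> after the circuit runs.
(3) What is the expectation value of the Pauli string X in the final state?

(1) A full measurement returns |1> with probability 1/2.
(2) The amplitude on |0> is 1/2 + I/2.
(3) In the final state, X has expectation -1.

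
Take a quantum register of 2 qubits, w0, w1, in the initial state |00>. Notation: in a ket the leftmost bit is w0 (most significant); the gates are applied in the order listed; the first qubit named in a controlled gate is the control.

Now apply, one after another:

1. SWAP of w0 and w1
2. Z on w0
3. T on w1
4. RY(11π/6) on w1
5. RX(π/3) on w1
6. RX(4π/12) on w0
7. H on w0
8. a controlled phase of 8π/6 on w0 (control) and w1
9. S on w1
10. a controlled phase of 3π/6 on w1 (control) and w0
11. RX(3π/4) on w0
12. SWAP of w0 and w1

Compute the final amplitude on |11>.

The final state's coefficient on |11> equals -sqrt(sqrt(2) + 2)/16 - sqrt(2 - sqrt(2))*exp(I*pi/3)/8 + 3*sqrt(2 - sqrt(2))*exp(5*I*pi/6)/16 + sqrt(6 - 3*sqrt(2))*exp(I*pi/3)/16 + (2 + I)*sqrt(3*sqrt(2) + 6)/16.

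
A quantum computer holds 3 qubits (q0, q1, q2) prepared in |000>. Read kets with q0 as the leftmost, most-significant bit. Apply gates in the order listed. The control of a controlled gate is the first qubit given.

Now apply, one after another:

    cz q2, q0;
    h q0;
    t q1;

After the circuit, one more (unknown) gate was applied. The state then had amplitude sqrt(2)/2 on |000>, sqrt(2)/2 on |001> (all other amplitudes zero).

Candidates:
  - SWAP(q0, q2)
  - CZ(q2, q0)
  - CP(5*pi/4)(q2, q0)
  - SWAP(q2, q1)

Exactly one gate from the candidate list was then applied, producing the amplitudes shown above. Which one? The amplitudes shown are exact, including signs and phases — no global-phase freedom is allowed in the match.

The applied gate was SWAP(q0, q2).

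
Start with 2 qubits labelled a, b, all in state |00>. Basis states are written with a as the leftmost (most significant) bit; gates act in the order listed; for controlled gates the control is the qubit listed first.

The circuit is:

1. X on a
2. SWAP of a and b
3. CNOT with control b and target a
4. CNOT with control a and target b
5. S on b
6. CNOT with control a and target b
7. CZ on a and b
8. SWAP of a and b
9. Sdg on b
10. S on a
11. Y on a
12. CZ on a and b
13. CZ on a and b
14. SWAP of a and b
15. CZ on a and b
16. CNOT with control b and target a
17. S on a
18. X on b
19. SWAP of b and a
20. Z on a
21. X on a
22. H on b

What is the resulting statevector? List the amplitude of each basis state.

After the circuit, the state carries amplitude sqrt(2)/2 on |00>, -sqrt(2)/2 on |01>, 0 on |10>, 0 on |11>.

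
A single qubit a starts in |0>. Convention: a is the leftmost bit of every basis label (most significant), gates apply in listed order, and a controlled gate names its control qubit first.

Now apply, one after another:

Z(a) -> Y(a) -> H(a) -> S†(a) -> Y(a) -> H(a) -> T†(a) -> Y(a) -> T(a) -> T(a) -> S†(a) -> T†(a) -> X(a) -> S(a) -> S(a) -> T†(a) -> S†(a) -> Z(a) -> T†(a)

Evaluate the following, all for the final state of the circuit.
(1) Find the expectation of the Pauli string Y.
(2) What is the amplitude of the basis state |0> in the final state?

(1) The observable Y averages to -1.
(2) |0> carries amplitude -sqrt(2)/2 in the final state.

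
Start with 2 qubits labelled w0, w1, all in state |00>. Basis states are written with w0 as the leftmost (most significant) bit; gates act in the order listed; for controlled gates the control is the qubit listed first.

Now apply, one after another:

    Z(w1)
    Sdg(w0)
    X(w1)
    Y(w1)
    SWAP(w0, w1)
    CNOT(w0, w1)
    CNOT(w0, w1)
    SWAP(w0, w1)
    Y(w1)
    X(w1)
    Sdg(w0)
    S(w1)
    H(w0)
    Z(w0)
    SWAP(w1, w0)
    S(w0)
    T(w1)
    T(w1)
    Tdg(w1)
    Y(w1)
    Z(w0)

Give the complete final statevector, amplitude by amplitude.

The resulting statevector has amplitude sqrt(2)*exp(3*I*pi/4)/2 on |00>, sqrt(2)*I/2 on |01>, 0 on |10>, 0 on |11>. Key observation: gates 3-10 undo each other exactly, leaving only the rest of the circuit to track.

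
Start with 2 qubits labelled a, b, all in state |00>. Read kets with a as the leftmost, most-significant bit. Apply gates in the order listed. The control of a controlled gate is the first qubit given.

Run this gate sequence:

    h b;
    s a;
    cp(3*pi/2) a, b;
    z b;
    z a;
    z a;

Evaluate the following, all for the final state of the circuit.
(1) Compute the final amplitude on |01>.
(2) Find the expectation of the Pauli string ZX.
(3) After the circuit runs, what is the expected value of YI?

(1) The final state's coefficient on |01> equals -sqrt(2)/2.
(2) The observable ZX averages to -1.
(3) In the final state, YI has expectation 0.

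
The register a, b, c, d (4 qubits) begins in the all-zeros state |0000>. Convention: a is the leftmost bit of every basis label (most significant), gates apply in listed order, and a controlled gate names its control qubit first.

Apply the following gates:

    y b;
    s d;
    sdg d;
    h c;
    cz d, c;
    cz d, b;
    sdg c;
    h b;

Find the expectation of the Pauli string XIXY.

In the final state, XIXY has expectation 0.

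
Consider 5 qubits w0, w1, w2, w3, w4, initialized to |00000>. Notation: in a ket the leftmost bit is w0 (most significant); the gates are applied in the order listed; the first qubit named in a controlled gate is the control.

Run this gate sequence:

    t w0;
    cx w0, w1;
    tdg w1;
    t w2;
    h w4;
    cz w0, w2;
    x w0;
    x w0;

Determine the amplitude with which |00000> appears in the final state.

The amplitude on |00000> is sqrt(2)/2.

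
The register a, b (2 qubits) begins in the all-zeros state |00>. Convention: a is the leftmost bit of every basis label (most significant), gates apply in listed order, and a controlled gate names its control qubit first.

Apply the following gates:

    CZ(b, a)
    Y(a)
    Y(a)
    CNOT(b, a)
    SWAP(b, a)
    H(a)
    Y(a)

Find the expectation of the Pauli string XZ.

The expectation value of XZ is -1.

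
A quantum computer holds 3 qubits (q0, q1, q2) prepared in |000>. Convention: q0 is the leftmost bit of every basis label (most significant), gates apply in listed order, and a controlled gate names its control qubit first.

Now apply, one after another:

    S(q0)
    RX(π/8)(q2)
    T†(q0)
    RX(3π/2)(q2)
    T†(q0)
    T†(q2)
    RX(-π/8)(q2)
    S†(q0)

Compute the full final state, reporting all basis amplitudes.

After the circuit, the state carries amplitude sqrt(2)*(-sqrt(sqrt(2) + 2) - sqrt(2 - sqrt(2)) + 2 + sqrt(2)*(sqrt(2) + sqrt(sqrt(2) + 2))*exp(I*pi/4))*exp(3*I*pi/4)/8 on |000>, -sqrt(2)*I/4 - sqrt(2)*exp(I*pi/4)/4 - sqrt(2)*sqrt(sqrt(2) + 2)*exp(I*pi/4)/8 + sqrt(2)*sqrt(2 - sqrt(2))*exp(I*pi/4)/8 + I*sqrt(2 - sqrt(2))/4 on |001>, and 0 on every other basis state.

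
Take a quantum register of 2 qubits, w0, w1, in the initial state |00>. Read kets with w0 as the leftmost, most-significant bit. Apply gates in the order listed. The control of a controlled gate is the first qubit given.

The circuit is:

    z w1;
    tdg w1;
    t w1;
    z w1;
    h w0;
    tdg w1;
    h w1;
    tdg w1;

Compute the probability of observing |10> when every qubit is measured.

Outcome |10> occurs with probability 1/4. Key observation: gates 1-4 undo each other exactly, leaving only the rest of the circuit to track.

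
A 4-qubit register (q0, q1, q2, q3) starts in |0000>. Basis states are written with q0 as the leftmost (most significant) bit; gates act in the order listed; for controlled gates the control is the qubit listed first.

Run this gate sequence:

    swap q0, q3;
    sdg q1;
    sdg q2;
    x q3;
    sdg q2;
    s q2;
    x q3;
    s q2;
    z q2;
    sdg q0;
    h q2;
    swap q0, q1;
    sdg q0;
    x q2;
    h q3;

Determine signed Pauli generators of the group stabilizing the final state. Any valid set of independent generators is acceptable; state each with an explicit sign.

One valid set of independent stabilizer generators is +IIXI, +IIIX, +ZIII, +IZII (any independent generating set of the same group is equally correct). Key observation: steps 3-8 multiply out to the identity, so the circuit reduces to the remaining gates.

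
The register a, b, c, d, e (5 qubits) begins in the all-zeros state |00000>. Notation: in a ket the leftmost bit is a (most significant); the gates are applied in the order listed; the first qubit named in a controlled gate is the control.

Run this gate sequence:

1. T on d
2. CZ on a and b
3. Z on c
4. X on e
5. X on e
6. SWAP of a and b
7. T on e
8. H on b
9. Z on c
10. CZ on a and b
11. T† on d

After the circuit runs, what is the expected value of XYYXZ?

The observable XYYXZ averages to 0.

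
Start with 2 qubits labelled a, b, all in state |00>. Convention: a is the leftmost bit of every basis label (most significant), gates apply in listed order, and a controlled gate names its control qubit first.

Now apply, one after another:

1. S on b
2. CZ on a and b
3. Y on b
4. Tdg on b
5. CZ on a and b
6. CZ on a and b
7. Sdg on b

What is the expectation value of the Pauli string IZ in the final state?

In the final state, IZ has expectation -1.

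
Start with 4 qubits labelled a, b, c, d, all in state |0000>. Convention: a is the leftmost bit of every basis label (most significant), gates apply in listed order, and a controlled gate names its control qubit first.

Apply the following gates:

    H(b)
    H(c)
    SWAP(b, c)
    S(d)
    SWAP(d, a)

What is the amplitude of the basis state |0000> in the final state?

The final state's coefficient on |0000> equals 1/2.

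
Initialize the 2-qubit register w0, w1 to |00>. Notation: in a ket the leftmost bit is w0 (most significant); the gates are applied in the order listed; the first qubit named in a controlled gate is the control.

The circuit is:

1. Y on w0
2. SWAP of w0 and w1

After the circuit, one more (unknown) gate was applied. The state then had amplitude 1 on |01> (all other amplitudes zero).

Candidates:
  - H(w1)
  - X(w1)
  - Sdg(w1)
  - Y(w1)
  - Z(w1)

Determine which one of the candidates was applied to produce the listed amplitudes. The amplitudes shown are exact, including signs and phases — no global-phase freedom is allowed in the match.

The unique candidate consistent with the amplitudes is Sdg(w1).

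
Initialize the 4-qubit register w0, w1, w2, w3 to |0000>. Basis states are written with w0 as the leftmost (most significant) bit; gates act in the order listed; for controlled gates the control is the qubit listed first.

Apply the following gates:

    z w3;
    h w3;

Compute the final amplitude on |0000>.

The amplitude on |0000> is sqrt(2)/2.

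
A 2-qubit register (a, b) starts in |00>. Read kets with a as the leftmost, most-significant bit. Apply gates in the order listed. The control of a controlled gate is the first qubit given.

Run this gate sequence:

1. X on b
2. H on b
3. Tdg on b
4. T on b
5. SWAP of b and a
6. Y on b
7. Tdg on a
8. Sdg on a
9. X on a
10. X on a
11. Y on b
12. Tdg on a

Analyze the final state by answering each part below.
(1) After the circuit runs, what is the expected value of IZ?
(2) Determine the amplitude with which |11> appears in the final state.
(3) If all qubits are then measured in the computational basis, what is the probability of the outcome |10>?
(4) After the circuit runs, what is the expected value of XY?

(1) The expectation value of IZ is 1. Key observation: steps 9-10 multiply out to the identity, so the circuit reduces to the remaining gates.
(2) |11> carries amplitude 0 in the final state.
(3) Outcome |10> occurs with probability 1/2.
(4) The observable XY averages to 0.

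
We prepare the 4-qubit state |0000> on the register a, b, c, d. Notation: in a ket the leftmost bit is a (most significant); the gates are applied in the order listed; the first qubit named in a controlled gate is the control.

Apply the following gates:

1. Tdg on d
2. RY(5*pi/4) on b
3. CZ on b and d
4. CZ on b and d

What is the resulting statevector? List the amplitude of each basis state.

After the circuit, the state carries amplitude -sqrt(2 - sqrt(2))/2 on |0000>, sqrt(sqrt(2) + 2)/2 on |0100>, and 0 on every other basis state. Key observation: the block from step 3 through step 4 cancels to the identity and can be dropped.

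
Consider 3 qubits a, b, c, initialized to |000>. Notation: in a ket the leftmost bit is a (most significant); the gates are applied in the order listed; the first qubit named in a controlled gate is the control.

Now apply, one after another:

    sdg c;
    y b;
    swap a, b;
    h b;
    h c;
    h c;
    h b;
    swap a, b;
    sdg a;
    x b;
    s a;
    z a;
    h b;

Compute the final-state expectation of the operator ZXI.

In the final state, ZXI has expectation 1. Key observation: steps 3-8 multiply out to the identity, so the circuit reduces to the remaining gates.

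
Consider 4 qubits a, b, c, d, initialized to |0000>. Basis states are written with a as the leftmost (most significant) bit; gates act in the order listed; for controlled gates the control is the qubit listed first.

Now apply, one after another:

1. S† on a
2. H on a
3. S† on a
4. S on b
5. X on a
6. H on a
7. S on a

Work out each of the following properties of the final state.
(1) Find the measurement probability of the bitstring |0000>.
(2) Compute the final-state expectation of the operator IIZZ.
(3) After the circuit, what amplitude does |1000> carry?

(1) Outcome |0000> occurs with probability 1/2.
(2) The expectation value of IIZZ is 1.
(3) The final state's coefficient on |1000> equals 1/2 - I/2.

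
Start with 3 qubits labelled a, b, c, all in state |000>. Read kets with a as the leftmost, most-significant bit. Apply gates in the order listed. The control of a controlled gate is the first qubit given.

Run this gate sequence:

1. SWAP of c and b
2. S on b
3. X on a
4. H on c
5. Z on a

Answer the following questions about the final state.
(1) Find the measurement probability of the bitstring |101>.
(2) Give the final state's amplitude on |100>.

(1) Outcome |101> occurs with probability 1/2.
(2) The final state's coefficient on |100> equals -sqrt(2)/2.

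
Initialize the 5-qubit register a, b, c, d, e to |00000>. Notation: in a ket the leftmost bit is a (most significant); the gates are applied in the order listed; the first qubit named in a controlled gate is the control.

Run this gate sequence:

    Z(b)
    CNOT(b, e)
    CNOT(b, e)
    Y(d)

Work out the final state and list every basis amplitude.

After the circuit, the state carries amplitude I on |00010>, and 0 on every other basis state. Key observation: steps 2-3 multiply out to the identity, so the circuit reduces to the remaining gates.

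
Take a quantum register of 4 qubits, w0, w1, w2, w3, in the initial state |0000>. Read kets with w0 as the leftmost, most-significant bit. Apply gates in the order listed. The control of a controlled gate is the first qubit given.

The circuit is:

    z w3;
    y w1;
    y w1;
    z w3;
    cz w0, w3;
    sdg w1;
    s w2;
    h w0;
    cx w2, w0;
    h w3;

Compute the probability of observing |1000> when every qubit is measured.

Outcome |1000> occurs with probability 1/4. Key observation: the block from step 1 through step 4 cancels to the identity and can be dropped.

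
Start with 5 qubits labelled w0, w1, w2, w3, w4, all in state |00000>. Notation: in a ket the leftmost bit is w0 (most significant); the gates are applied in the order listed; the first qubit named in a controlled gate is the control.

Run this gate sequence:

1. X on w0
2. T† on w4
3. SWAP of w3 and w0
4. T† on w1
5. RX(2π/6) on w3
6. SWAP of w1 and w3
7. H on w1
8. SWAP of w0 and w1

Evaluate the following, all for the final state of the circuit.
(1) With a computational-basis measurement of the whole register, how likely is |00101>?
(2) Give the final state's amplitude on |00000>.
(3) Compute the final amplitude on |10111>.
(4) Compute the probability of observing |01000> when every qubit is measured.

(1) The probability of measuring |00101> is 0.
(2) The amplitude on |00000> is sqrt(6)/4 - sqrt(2)*I/4.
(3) The final state's coefficient on |10111> equals 0.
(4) A full measurement returns |01000> with probability 0.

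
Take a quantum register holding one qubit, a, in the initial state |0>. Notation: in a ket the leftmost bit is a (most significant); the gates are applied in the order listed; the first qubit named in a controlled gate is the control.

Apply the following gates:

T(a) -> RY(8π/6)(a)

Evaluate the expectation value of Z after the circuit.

The expectation value of Z is -1/2.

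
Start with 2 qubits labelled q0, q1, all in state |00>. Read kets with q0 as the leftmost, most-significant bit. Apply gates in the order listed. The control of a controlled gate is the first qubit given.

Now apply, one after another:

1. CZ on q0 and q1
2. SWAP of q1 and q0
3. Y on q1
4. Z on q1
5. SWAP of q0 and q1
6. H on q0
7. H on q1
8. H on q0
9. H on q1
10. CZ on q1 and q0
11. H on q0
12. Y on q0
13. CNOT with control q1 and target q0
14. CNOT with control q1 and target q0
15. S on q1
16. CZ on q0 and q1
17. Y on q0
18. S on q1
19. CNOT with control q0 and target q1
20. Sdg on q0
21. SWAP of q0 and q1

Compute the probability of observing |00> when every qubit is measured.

Outcome |00> occurs with probability 1/2.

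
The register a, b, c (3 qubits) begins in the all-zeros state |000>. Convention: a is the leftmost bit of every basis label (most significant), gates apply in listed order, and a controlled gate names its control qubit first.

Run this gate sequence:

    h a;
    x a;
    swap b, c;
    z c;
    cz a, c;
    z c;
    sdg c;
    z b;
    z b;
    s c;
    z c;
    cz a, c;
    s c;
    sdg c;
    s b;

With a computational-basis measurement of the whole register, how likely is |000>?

The probability of measuring |000> is 1/2. Key observation: gates 5-12 undo each other exactly, leaving only the rest of the circuit to track.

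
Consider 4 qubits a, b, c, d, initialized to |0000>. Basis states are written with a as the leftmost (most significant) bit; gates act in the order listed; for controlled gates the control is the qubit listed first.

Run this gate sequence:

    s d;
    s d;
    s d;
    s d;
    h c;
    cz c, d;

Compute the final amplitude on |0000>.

The amplitude on |0000> is sqrt(2)/2. Key observation: gates 1-4 undo each other exactly, leaving only the rest of the circuit to track.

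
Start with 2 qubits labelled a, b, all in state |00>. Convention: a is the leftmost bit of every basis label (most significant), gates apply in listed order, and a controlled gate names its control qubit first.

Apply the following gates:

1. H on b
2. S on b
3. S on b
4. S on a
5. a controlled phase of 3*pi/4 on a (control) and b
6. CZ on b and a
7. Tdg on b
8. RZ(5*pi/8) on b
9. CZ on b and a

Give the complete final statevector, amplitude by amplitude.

The final amplitudes are -sqrt(2)*exp(11*I*pi/16)/2 on |00>, -sqrt(2)*exp(I*pi/16)/2 on |01>, 0 on |10>, 0 on |11>.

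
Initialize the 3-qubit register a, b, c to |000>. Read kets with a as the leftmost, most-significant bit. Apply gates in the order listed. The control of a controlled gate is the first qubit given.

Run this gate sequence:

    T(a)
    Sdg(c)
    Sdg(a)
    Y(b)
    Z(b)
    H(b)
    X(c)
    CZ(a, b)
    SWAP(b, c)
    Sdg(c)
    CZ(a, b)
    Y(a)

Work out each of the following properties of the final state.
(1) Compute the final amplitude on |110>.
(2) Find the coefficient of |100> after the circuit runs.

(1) The amplitude on |110> is sqrt(2)/2.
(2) |100> carries amplitude 0 in the final state.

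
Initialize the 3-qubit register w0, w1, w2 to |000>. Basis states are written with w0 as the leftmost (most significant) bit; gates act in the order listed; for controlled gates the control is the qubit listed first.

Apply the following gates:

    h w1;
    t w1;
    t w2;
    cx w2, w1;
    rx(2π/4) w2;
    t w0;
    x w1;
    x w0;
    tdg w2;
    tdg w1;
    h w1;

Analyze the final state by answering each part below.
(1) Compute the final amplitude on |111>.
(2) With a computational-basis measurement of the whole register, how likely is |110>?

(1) The amplitude on |111> is sqrt(2)*(1 - I)/4.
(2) A full measurement returns |110> with probability 1/4.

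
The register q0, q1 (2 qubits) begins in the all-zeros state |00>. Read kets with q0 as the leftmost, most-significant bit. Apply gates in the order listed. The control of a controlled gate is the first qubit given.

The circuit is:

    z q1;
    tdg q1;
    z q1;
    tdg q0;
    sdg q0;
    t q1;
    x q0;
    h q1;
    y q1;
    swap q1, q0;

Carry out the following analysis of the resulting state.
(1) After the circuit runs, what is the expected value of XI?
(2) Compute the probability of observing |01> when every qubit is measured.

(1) The expectation value of XI is -1.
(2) A full measurement returns |01> with probability 1/2.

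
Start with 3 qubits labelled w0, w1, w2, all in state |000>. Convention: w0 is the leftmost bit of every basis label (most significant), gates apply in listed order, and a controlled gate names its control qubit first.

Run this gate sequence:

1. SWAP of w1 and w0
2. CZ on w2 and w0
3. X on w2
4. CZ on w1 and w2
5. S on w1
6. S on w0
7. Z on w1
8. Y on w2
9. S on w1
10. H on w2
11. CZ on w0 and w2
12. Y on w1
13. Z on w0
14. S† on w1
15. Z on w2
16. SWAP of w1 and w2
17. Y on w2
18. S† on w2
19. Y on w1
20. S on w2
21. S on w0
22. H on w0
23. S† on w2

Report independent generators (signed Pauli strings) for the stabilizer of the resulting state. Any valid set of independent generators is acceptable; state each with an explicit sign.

The stabilizer group can be generated by +XII, +IXI, +IIZ, among other valid generating sets.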